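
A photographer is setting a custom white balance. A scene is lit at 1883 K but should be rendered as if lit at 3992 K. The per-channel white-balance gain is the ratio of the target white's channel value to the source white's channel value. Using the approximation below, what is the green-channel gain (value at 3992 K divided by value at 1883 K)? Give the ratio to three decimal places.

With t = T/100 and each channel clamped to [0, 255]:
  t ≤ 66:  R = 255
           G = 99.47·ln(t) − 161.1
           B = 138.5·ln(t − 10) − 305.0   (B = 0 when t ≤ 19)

1.571

At 1883 K (t = 18.83):
  G = 99.47·ln 18.83 − 161.1 = 99.47·2.9355 − 161.1 = 130.889.
At 3992 K (t = 39.92):
  G = 99.47·ln 39.92 − 161.1 = 99.47·3.6869 − 161.1 = 205.634.
Gain = 205.634 / 130.889 = 1.5710 → 1.571.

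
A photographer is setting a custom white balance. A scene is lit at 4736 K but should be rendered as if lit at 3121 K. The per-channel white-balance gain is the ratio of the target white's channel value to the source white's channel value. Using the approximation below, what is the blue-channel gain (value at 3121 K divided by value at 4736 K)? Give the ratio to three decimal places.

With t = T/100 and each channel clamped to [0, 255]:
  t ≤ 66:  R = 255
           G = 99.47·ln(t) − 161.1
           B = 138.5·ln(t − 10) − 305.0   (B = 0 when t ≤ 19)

0.601

At 4736 K (t = 47.36):
  B = 138.5·ln(47.36 − 10) − 305.0 = 138.5·ln 37.36 − 305.0 = 138.5·3.6206 − 305.0 = 196.453.
At 3121 K (t = 31.21):
  B = 138.5·ln(31.21 − 10) − 305.0 = 138.5·ln 21.21 − 305.0 = 138.5·3.0545 − 305.0 = 118.044.
Gain = 118.044 / 196.453 = 0.6009 → 0.601.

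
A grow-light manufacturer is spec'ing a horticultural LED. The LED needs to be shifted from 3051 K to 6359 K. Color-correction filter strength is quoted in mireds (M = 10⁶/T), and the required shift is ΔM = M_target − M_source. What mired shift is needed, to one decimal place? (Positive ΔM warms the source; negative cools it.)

-170.5 mireds

M_source = 10⁶/3051 = 327.761; M_target = 10⁶/6359 = 157.257.
ΔM = 157.257 − 327.761 = -170.504 → -170.5 mireds, a cooling shift.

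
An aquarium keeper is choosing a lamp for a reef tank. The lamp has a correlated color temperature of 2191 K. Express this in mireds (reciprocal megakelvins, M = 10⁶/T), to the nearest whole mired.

456 mireds

M = 10⁶ / 2191 = 456.413 → 456 mireds.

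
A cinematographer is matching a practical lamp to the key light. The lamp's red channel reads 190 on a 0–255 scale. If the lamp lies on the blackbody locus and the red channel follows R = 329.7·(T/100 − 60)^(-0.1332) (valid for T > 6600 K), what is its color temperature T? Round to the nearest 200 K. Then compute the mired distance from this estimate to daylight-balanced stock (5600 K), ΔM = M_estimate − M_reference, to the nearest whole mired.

-97 mireds

(t − 60)^(-0.1332) = 190/329.7 = 0.57628.
t − 60 = 0.57628^(1/-0.1332) = 0.57628^(-7.508) = 62.667, so t = 122.667.
T = 100·t = 12267 K → 12200 K to the nearest 200 K.
M_estimate = 10⁶/12200 = 81.97; M_reference = 10⁶/5600 = 178.57.
ΔM = 81.97 − 178.57 = -96.60 → -97 mireds.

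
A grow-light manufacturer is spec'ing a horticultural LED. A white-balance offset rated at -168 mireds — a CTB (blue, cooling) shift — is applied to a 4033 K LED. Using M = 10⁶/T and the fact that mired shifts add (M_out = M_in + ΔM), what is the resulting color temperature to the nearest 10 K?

M_in = 10⁶/4033 = 247.95 mireds.
M_out = 247.95 + (-168) = 79.95 mireds.
T_out = 10⁶/79.95 = 12507.1 K → 12510 K.

12510 K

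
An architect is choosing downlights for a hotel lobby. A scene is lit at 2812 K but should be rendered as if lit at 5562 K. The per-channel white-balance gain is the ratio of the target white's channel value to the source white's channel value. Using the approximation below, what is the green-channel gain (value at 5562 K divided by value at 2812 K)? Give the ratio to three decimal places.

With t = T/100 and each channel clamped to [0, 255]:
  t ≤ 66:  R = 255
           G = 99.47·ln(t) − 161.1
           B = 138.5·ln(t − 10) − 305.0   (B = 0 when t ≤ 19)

At 2812 K (t = 28.12):
  G = 99.47·ln 28.12 − 161.1 = 99.47·3.3365 − 161.1 = 170.780.
At 5562 K (t = 55.62):
  G = 99.47·ln 55.62 − 161.1 = 99.47·4.0185 − 161.1 = 238.624.
Gain = 238.624 / 170.780 = 1.3973 → 1.397.

1.397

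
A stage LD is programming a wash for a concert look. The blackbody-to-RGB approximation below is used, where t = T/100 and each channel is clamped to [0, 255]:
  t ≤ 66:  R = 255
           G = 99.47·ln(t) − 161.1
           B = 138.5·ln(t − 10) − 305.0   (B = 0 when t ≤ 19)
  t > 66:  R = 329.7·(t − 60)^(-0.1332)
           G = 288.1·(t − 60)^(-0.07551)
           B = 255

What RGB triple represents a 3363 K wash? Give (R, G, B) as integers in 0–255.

t = 3363/100 = 33.63; the t ≤ 66 branch applies.
R = 255 by definition for t ≤ 66.
G = 99.47·ln 33.63 − 161.1 = 99.47·3.5154 − 161.1 = 188.579.
B = 138.5·ln(33.63 − 10) − 305.0 = 138.5·ln 23.63 − 305.0 = 138.5·3.1625 − 305.0 = 133.009.
Rounded: (255, 189, 133).

(255, 189, 133)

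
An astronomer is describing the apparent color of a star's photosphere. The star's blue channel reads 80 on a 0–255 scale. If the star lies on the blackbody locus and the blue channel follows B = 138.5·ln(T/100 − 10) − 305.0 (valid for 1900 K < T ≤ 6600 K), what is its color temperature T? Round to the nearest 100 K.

2600 K

ln(t − 10) = (80 + 305.0) / 138.5 = 2.7798.
t − 10 = e^2.7798 = 16.116, so t = 26.116.
T = 100·t = 2612 K → 2600 K to the nearest 100 K.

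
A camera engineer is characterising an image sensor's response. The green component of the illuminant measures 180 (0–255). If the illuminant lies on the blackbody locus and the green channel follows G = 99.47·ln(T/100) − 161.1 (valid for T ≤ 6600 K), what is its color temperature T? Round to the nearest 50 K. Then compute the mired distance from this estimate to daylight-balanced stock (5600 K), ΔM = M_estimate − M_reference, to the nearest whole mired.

+144 mireds

ln t = (180 + 161.1) / 99.47 = 3.4292.
t = e^3.4292 = 30.851.
T = 100·t = 3085 K → 3100 K to the nearest 50 K.
M_estimate = 10⁶/3100 = 322.58; M_reference = 10⁶/5600 = 178.57.
ΔM = 322.58 − 178.57 = 144.01 → +144 mireds.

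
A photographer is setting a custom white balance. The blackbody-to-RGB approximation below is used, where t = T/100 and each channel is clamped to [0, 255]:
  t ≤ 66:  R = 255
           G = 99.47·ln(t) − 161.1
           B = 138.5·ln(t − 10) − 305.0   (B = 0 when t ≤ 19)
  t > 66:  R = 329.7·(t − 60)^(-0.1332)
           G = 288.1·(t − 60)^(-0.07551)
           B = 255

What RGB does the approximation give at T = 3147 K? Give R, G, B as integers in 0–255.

R=255, G=182, B=120

t = 3147/100 = 31.47; the t ≤ 66 branch applies.
R = 255 by definition for t ≤ 66.
G = 99.47·ln 31.47 − 161.1 = 99.47·3.4490 − 161.1 = 181.975.
B = 138.5·ln(31.47 − 10) − 305.0 = 138.5·ln 21.47 − 305.0 = 138.5·3.0667 − 305.0 = 119.732.
Rounded: (255, 182, 120).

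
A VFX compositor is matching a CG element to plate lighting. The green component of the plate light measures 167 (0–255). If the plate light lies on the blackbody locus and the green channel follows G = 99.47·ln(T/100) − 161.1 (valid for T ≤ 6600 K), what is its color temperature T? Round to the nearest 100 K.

ln t = (167 + 161.1) / 99.47 = 3.2985.
t = e^3.2985 = 27.072.
T = 100·t = 2707 K → 2700 K to the nearest 100 K.

2700 K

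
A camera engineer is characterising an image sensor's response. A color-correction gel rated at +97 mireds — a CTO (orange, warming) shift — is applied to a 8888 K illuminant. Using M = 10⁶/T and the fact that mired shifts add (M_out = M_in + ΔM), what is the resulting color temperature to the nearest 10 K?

4770 K

M_in = 10⁶/8888 = 112.51 mireds.
M_out = 112.51 + (+97) = 209.51 mireds.
T_out = 10⁶/209.51 = 4773.0 K → 4770 K.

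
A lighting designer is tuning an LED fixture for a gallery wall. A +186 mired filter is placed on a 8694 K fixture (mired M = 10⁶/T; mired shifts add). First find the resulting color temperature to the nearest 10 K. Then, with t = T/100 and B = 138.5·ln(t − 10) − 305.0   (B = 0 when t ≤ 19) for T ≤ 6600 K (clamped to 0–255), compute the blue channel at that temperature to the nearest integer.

130

M_in = 10⁶/8694 = 115.02; M_out = 115.02 + (+186) = 301.02.
T_out = 10⁶/301.02 = 3322.0 K → 3320 K; t = 33.2.
B = 138.5·ln(33.2 − 10) − 305.0 = 138.5·ln 23.2 − 305.0 = 138.5·3.1442 − 305.0 = 130.465.
Rounded: 130.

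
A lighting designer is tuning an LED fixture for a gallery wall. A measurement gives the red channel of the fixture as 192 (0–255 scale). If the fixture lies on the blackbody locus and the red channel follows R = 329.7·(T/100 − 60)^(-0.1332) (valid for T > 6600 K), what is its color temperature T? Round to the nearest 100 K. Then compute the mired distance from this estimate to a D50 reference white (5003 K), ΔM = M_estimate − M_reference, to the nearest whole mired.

(t − 60)^(-0.1332) = 192/329.7 = 0.58235.
t − 60 = 0.58235^(1/-0.1332) = 0.58235^(-7.508) = 57.929, so t = 117.929.
T = 100·t = 11793 K → 11800 K to the nearest 100 K.
M_estimate = 10⁶/11800 = 84.75; M_reference = 10⁶/5003 = 199.88.
ΔM = 84.75 − 199.88 = -115.13 → -115 mireds.

-115 mireds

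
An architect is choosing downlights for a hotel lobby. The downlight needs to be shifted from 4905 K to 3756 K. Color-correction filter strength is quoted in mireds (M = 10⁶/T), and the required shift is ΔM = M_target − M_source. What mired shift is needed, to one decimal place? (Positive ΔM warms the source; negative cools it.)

+62.4 mireds

M_source = 10⁶/4905 = 203.874; M_target = 10⁶/3756 = 266.241.
ΔM = 266.241 − 203.874 = 62.367 → +62.4 mireds, a warming shift.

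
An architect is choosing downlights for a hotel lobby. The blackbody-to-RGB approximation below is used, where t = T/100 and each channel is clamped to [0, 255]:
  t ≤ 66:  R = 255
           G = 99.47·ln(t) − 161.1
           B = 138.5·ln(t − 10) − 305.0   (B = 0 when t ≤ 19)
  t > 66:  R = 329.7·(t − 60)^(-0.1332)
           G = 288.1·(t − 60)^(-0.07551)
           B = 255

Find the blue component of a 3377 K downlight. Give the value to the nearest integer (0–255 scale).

134

t = 3377/100 = 33.77; the t ≤ 66 branch applies.
B = 138.5·ln(33.77 − 10) − 305.0 = 138.5·ln 23.77 − 305.0 = 138.5·3.1684 − 305.0 = 133.827.
Rounded: 134.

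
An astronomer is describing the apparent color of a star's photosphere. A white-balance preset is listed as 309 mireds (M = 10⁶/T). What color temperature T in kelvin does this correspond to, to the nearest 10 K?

3240 K

T = 10⁶ / 309 = 3236.25 K → 3240 K.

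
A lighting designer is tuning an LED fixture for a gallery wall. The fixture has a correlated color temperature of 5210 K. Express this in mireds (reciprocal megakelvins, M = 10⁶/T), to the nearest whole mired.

M = 10⁶ / 5210 = 191.939 → 192 mireds.

192 mireds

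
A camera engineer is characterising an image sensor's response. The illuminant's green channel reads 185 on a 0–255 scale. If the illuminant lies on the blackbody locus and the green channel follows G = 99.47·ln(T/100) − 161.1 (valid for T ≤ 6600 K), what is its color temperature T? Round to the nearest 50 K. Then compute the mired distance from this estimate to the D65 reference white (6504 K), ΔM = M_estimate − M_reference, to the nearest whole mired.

ln t = (185 + 161.1) / 99.47 = 3.4794.
t = e^3.4794 = 32.442.
T = 100·t = 3244 K → 3250 K to the nearest 50 K.
M_estimate = 10⁶/3250 = 307.69; M_reference = 10⁶/6504 = 153.75.
ΔM = 307.69 − 153.75 = 153.94 → +154 mireds.

+154 mireds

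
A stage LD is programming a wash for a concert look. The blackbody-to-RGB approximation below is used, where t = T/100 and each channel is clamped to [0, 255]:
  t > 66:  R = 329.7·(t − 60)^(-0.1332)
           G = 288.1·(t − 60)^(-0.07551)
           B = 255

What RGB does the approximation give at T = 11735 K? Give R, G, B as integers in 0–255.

R=192, G=212, B=255

t = 11735/100 = 117.35; the t > 66 branch applies.
R = 329.7·(117.35 − 60)^(-0.1332) = 329.7·57.35^(-0.1332) = 329.7·0.58313 = 192.257.
G = 288.1·(117.35 − 60)^(-0.07551) = 288.1·57.35^(-0.07551) = 288.1·0.73657 = 212.205.
B = 255 by definition for t > 66.
Rounded: (192, 212, 255).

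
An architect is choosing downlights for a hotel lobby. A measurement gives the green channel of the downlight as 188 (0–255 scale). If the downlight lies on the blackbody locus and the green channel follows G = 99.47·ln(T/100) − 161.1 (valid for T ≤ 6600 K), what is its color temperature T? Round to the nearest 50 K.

ln t = (188 + 161.1) / 99.47 = 3.5096.
t = e^3.5096 = 33.435.
T = 100·t = 3343 K → 3350 K to the nearest 50 K.

3350 K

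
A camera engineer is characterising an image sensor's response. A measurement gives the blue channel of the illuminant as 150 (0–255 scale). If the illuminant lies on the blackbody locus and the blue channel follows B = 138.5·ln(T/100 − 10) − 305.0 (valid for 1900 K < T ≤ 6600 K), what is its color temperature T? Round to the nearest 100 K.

3700 K

ln(t − 10) = (150 + 305.0) / 138.5 = 3.2852.
t − 10 = e^3.2852 = 26.714, so t = 36.714.
T = 100·t = 3671 K → 3700 K to the nearest 100 K.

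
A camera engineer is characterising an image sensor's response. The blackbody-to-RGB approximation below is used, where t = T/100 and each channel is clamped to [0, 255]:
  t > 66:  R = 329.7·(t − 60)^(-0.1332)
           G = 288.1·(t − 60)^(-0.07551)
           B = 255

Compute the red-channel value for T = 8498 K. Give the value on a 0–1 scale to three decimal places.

0.842

t = 8498/100 = 84.98; the t > 66 branch applies.
R = 329.7·(84.98 − 60)^(-0.1332) = 329.7·24.98^(-0.1332) = 329.7·0.65139 = 214.763.
On a 0–1 scale: 214.763/255 = 0.8422 → 0.842.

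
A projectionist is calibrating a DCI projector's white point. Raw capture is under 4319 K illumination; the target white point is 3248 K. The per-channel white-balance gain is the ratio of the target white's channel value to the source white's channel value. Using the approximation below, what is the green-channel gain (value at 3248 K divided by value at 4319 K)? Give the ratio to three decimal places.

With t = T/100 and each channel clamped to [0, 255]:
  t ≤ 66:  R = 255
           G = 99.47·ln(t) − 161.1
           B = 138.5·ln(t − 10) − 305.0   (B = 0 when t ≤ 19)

At 4319 K (t = 43.19):
  G = 99.47·ln 43.19 − 161.1 = 99.47·3.7656 − 161.1 = 213.465.
At 3248 K (t = 32.48):
  G = 99.47·ln 32.48 − 161.1 = 99.47·3.4806 − 161.1 = 185.118.
Gain = 185.118 / 213.465 = 0.8672 → 0.867.

0.867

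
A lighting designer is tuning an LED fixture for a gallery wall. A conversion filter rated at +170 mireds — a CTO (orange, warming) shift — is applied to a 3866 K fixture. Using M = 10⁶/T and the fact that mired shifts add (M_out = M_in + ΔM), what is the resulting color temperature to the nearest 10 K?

2330 K

M_in = 10⁶/3866 = 258.67 mireds.
M_out = 258.67 + (+170) = 428.67 mireds.
T_out = 10⁶/428.67 = 2332.8 K → 2330 K.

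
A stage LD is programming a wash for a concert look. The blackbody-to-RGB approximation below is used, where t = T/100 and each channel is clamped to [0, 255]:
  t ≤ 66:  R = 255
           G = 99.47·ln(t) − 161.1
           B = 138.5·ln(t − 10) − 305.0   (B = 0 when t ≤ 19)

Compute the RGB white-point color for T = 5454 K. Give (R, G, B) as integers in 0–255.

(255, 237, 221)

t = 5454/100 = 54.54; the t ≤ 66 branch applies.
R = 255 by definition for t ≤ 66.
G = 99.47·ln 54.54 − 161.1 = 99.47·3.9989 − 161.1 = 236.674.
B = 138.5·ln(54.54 − 10) − 305.0 = 138.5·ln 44.54 − 305.0 = 138.5·3.7964 − 305.0 = 220.800.
Rounded: (255, 237, 221).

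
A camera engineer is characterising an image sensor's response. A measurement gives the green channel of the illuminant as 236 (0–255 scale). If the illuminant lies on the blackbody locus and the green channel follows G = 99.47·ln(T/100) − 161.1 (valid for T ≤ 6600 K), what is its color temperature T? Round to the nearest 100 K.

ln t = (236 + 161.1) / 99.47 = 3.9922.
t = e^3.9922 = 54.172.
T = 100·t = 5417 K → 5400 K to the nearest 100 K.

5400 K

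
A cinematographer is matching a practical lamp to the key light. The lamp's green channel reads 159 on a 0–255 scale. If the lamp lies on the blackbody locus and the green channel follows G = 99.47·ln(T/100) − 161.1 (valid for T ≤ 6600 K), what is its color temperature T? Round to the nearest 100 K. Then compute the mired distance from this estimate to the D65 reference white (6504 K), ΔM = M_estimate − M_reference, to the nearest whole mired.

+246 mireds

ln t = (159 + 161.1) / 99.47 = 3.2181.
t = e^3.2181 = 24.980.
T = 100·t = 2498 K → 2500 K to the nearest 100 K.
M_estimate = 10⁶/2500 = 400.00; M_reference = 10⁶/6504 = 153.75.
ΔM = 400.00 − 153.75 = 246.25 → +246 mireds.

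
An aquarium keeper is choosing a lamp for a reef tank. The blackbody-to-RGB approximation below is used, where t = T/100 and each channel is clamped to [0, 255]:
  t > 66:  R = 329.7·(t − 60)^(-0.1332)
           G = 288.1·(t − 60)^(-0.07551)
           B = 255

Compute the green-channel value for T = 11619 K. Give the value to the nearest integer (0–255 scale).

213

t = 11619/100 = 116.19; the t > 66 branch applies.
G = 288.1·(116.19 − 60)^(-0.07551) = 288.1·56.19^(-0.07551) = 288.1·0.73771 = 212.533.
Rounded: 213.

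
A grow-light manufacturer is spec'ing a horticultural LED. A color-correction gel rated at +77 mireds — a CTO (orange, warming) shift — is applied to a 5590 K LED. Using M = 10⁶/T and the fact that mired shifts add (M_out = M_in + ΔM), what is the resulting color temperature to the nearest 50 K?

3900 K

M_in = 10⁶/5590 = 178.89 mireds.
M_out = 178.89 + (+77) = 255.89 mireds.
T_out = 10⁶/255.89 = 3907.9 K → 3900 K.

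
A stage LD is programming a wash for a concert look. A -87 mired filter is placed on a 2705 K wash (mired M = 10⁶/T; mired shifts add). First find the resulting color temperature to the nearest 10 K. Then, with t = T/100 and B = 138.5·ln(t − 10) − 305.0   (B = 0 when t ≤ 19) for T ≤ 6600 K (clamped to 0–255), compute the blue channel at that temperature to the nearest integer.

143

M_in = 10⁶/2705 = 369.69; M_out = 369.69 + (-87) = 282.69.
T_out = 10⁶/282.69 = 3537.5 K → 3540 K; t = 35.4.
B = 138.5·ln(35.4 − 10) − 305.0 = 138.5·ln 25.4 − 305.0 = 138.5·3.2347 − 305.0 = 143.013.
Rounded: 143.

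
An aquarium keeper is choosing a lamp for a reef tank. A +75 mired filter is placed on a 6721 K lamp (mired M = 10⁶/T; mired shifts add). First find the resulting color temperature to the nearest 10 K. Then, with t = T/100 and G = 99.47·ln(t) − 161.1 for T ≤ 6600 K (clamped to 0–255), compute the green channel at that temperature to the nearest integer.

217

M_in = 10⁶/6721 = 148.79; M_out = 148.79 + (+75) = 223.79.
T_out = 10⁶/223.79 = 4468.5 K → 4470 K; t = 44.7.
G = 99.47·ln 44.7 − 161.1 = 99.47·3.8000 − 161.1 = 216.883.
Rounded: 217.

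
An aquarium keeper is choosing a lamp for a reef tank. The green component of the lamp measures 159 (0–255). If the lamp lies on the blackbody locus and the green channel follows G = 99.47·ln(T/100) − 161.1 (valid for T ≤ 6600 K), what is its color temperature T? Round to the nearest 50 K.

2500 K

ln t = (159 + 161.1) / 99.47 = 3.2181.
t = e^3.2181 = 24.980.
T = 100·t = 2498 K → 2500 K to the nearest 50 K.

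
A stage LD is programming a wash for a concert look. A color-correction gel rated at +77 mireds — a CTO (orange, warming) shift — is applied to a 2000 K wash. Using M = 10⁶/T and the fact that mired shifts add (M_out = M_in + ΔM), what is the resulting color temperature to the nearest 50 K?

1750 K

M_in = 10⁶/2000 = 500.00 mireds.
M_out = 500.00 + (+77) = 577.00 mireds.
T_out = 10⁶/577.00 = 1733.1 K → 1750 K.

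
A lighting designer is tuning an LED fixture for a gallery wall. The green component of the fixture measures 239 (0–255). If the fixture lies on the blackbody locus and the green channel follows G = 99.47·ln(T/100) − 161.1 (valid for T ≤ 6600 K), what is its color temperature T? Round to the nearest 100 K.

ln t = (239 + 161.1) / 99.47 = 4.0223.
t = e^4.0223 = 55.830.
T = 100·t = 5583 K → 5600 K to the nearest 100 K.

5600 K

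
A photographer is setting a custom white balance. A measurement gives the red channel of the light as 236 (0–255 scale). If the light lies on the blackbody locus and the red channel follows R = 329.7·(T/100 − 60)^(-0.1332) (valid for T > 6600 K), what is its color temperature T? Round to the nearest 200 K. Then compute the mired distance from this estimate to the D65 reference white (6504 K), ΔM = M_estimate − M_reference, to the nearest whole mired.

(t − 60)^(-0.1332) = 236/329.7 = 0.71580.
t − 60 = 0.71580^(1/-0.1332) = 0.71580^(-7.508) = 12.307, so t = 72.307.
T = 100·t = 7231 K → 7200 K to the nearest 200 K.
M_estimate = 10⁶/7200 = 138.89; M_reference = 10⁶/6504 = 153.75.
ΔM = 138.89 − 153.75 = -14.86 → -15 mireds.

-15 mireds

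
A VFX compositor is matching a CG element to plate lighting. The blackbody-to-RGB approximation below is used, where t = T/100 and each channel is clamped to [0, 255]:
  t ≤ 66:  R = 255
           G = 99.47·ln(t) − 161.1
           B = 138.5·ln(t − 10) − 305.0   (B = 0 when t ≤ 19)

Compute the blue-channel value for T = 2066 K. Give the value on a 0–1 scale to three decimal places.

0.089

t = 2066/100 = 20.66; the t ≤ 66 branch applies.
B = 138.5·ln(20.66 − 10) − 305.0 = 138.5·ln 10.66 − 305.0 = 138.5·2.3665 − 305.0 = 22.760.
On a 0–1 scale: 22.760/255 = 0.0893 → 0.089.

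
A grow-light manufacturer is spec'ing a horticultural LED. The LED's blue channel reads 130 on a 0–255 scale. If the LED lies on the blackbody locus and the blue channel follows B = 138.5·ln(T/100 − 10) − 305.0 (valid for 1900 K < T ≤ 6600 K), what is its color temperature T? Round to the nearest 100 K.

ln(t − 10) = (130 + 305.0) / 138.5 = 3.1408.
t − 10 = e^3.1408 = 23.122, so t = 33.122.
T = 100·t = 3312 K → 3300 K to the nearest 100 K.

3300 K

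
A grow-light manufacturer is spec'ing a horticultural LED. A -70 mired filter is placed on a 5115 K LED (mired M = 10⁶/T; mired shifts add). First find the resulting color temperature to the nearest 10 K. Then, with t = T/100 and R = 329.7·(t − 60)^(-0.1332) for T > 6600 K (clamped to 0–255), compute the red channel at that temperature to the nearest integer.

222

M_in = 10⁶/5115 = 195.50; M_out = 195.50 + (-70) = 125.50.
T_out = 10⁶/125.50 = 7967.9 K → 7970 K; t = 79.7.
R = 329.7·(79.7 − 60)^(-0.1332) = 329.7·19.7^(-0.1332) = 329.7·0.67232 = 221.664.
Rounded: 222.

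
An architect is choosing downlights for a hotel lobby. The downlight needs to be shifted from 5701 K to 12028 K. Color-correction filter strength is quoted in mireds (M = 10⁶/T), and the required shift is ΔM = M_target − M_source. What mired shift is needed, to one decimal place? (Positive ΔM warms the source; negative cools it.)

M_source = 10⁶/5701 = 175.408; M_target = 10⁶/12028 = 83.139.
ΔM = 83.139 − 175.408 = -92.268 → -92.3 mireds, a cooling shift.

-92.3 mireds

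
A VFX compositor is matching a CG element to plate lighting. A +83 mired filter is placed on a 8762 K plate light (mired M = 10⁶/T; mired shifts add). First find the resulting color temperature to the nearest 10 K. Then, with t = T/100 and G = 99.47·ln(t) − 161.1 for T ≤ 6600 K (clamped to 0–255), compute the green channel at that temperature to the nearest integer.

229

M_in = 10⁶/8762 = 114.13; M_out = 114.13 + (+83) = 197.13.
T_out = 10⁶/197.13 = 5072.8 K → 5070 K; t = 50.7.
G = 99.47·ln 50.7 − 161.1 = 99.47·3.9259 − 161.1 = 229.412.
Rounded: 229.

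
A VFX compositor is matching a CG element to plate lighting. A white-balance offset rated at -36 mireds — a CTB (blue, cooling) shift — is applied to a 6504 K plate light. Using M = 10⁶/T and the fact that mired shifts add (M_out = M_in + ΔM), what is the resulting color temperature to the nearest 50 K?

8500 K

M_in = 10⁶/6504 = 153.75 mireds.
M_out = 153.75 + (-36) = 117.75 mireds.
T_out = 10⁶/117.75 = 8492.5 K → 8500 K.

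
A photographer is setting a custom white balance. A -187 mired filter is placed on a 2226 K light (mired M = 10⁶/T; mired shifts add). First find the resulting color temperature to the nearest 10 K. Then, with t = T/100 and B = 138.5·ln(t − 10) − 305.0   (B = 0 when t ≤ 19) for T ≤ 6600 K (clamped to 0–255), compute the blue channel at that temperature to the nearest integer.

M_in = 10⁶/2226 = 449.24; M_out = 449.24 + (-187) = 262.24.
T_out = 10⁶/262.24 = 3813.4 K → 3810 K; t = 38.1.
B = 138.5·ln(38.1 − 10) − 305.0 = 138.5·ln 28.1 − 305.0 = 138.5·3.3358 − 305.0 = 157.004.
Rounded: 157.

157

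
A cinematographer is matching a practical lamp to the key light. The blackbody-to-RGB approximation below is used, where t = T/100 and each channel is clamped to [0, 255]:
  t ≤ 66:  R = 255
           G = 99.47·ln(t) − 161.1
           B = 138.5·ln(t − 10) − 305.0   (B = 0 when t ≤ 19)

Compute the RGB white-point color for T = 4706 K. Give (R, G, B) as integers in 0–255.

(255, 222, 195)

t = 4706/100 = 47.06; the t ≤ 66 branch applies.
R = 255 by definition for t ≤ 66.
G = 99.47·ln 47.06 − 161.1 = 99.47·3.8514 − 161.1 = 222.001.
B = 138.5·ln(47.06 − 10) − 305.0 = 138.5·ln 37.06 − 305.0 = 138.5·3.6125 − 305.0 = 195.337.
Rounded: (255, 222, 195).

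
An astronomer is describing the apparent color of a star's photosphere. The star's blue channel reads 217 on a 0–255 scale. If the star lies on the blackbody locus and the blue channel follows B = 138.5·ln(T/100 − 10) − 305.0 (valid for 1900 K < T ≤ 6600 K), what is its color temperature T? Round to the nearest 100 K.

ln(t − 10) = (217 + 305.0) / 138.5 = 3.7690.
t − 10 = e^3.7690 = 43.335, so t = 53.335.
T = 100·t = 5333 K → 5300 K to the nearest 100 K.

5300 K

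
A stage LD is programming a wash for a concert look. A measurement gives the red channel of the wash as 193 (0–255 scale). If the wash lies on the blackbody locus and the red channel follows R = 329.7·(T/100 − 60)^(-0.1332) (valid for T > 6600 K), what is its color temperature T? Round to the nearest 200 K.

(t − 60)^(-0.1332) = 193/329.7 = 0.58538.
t − 60 = 0.58538^(1/-0.1332) = 0.58538^(-7.508) = 55.713, so t = 115.713.
T = 100·t = 11571 K → 11600 K to the nearest 200 K.

11600 K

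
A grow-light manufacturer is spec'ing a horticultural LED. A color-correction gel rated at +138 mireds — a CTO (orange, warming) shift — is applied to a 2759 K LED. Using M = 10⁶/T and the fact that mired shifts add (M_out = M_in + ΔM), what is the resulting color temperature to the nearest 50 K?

2000 K

M_in = 10⁶/2759 = 362.45 mireds.
M_out = 362.45 + (+138) = 500.45 mireds.
T_out = 10⁶/500.45 = 1998.2 K → 2000 K.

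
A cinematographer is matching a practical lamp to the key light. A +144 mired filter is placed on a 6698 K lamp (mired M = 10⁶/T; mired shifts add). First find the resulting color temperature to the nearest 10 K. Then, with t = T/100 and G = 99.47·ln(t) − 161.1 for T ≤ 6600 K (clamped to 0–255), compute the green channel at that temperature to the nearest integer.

190

M_in = 10⁶/6698 = 149.30; M_out = 149.30 + (+144) = 293.30.
T_out = 10⁶/293.30 = 3409.5 K → 3410 K; t = 34.1.
G = 99.47·ln 34.1 − 161.1 = 99.47·3.5293 − 161.1 = 189.959.
Rounded: 190.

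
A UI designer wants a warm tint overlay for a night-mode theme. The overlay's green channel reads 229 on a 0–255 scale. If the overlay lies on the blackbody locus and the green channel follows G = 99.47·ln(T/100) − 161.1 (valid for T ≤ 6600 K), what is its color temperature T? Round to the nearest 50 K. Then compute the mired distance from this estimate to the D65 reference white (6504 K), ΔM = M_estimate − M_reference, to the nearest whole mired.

+44 mireds

ln t = (229 + 161.1) / 99.47 = 3.9218.
t = e^3.9218 = 50.491.
T = 100·t = 5049 K → 5050 K to the nearest 50 K.
M_estimate = 10⁶/5050 = 198.02; M_reference = 10⁶/6504 = 153.75.
ΔM = 198.02 − 153.75 = 44.27 → +44 mireds.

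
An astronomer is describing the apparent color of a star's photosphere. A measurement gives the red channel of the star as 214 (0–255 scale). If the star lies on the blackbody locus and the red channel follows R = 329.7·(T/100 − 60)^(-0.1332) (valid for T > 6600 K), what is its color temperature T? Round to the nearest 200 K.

(t − 60)^(-0.1332) = 214/329.7 = 0.64907.
t − 60 = 0.64907^(1/-0.1332) = 0.64907^(-7.508) = 25.657, so t = 85.657.
T = 100·t = 8566 K → 8600 K to the nearest 200 K.

8600 K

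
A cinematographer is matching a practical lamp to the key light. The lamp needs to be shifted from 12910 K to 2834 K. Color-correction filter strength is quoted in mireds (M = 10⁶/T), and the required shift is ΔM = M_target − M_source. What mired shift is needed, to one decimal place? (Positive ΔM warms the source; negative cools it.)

M_source = 10⁶/12910 = 77.459; M_target = 10⁶/2834 = 352.858.
ΔM = 352.858 − 77.459 = 275.399 → +275.4 mireds, a warming shift.

+275.4 mireds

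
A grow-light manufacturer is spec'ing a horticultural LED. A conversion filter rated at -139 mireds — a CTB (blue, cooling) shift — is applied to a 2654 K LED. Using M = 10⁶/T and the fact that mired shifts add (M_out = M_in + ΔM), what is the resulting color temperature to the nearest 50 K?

4200 K

M_in = 10⁶/2654 = 376.79 mireds.
M_out = 376.79 + (-139) = 237.79 mireds.
T_out = 10⁶/237.79 = 4205.4 K → 4200 K.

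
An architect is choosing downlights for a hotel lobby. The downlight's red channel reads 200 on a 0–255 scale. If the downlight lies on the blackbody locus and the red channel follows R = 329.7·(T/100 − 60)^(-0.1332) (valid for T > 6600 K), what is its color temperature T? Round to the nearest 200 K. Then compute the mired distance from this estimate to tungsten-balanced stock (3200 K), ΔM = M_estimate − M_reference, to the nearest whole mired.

(t − 60)^(-0.1332) = 200/329.7 = 0.60661.
t − 60 = 0.60661^(1/-0.1332) = 0.60661^(-7.508) = 42.638, so t = 102.638.
T = 100·t = 10264 K → 10200 K to the nearest 200 K.
M_estimate = 10⁶/10200 = 98.04; M_reference = 10⁶/3200 = 312.50.
ΔM = 98.04 − 312.50 = -214.46 → -214 mireds.

-214 mireds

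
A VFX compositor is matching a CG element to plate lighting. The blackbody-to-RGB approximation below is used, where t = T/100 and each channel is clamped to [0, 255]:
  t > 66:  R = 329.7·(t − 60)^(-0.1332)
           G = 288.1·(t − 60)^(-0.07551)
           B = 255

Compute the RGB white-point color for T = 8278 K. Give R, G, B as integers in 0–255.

t = 8278/100 = 82.78; the t > 66 branch applies.
R = 329.7·(82.78 − 60)^(-0.1332) = 329.7·22.78^(-0.1332) = 329.7·0.65944 = 217.417.
G = 288.1·(82.78 − 60)^(-0.07551) = 288.1·22.78^(-0.07551) = 288.1·0.78975 = 227.528.
B = 255 by definition for t > 66.
Rounded: (217, 228, 255).

R=217, G=228, B=255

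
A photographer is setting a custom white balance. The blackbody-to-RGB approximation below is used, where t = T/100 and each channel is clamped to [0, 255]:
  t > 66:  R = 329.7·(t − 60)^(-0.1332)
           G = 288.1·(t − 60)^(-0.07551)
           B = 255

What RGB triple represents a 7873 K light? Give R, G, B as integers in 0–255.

t = 7873/100 = 78.73; the t > 66 branch applies.
R = 329.7·(78.73 − 60)^(-0.1332) = 329.7·18.73^(-0.1332) = 329.7·0.67686 = 223.160.
G = 288.1·(78.73 − 60)^(-0.07551) = 288.1·18.73^(-0.07551) = 288.1·0.80151 = 230.916.
B = 255 by definition for t > 66.
Rounded: (223, 231, 255).

R=223, G=231, B=255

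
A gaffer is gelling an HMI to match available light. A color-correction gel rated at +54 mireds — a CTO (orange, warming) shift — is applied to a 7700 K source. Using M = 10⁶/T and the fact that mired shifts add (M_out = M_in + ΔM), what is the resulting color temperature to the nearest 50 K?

5450 K

M_in = 10⁶/7700 = 129.87 mireds.
M_out = 129.87 + (+54) = 183.87 mireds.
T_out = 10⁶/183.87 = 5438.6 K → 5450 K.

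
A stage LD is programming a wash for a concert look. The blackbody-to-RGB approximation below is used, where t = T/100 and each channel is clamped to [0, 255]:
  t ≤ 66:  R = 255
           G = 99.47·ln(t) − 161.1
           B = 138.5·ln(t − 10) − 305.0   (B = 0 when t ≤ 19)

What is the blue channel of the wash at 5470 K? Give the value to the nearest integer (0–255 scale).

221

t = 5470/100 = 54.7; the t ≤ 66 branch applies.
B = 138.5·ln(54.7 − 10) − 305.0 = 138.5·ln 44.7 − 305.0 = 138.5·3.8000 − 305.0 = 221.296.
Rounded: 221.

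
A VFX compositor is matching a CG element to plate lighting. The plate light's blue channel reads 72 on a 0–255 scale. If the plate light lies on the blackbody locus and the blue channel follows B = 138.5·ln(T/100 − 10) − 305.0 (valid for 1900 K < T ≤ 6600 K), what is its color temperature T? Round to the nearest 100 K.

ln(t − 10) = (72 + 305.0) / 138.5 = 2.7220.
t − 10 = e^2.7220 = 15.211, so t = 25.211.
T = 100·t = 2521 K → 2500 K to the nearest 100 K.

2500 K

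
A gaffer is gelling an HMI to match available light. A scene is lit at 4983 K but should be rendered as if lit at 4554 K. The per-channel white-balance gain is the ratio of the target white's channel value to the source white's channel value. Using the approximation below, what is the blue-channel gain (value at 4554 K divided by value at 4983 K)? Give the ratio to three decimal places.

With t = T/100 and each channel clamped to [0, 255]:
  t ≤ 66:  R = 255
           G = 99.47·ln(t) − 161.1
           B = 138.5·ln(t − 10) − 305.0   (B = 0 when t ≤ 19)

At 4983 K (t = 49.83):
  B = 138.5·ln(49.83 − 10) − 305.0 = 138.5·ln 39.83 − 305.0 = 138.5·3.6846 − 305.0 = 205.320.
At 4554 K (t = 45.54):
  B = 138.5·ln(45.54 − 10) − 305.0 = 138.5·ln 35.54 − 305.0 = 138.5·3.5707 − 305.0 = 189.536.
Gain = 189.536 / 205.320 = 0.9231 → 0.923.

0.923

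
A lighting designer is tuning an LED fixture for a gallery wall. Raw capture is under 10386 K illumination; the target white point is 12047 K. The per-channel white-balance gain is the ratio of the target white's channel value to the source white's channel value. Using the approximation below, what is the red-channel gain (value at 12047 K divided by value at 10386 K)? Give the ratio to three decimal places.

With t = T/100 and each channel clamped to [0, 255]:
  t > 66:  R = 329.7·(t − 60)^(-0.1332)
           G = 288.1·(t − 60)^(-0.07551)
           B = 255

At 10386 K (t = 103.86):
  R = 329.7·(103.86 − 60)^(-0.1332) = 329.7·43.86^(-0.1332) = 329.7·0.60433 = 199.249.
At 12047 K (t = 120.47):
  R = 329.7·(120.47 − 60)^(-0.1332) = 329.7·60.47^(-0.1332) = 329.7·0.57903 = 190.905.
Gain = 190.905 / 199.249 = 0.9581 → 0.958.

0.958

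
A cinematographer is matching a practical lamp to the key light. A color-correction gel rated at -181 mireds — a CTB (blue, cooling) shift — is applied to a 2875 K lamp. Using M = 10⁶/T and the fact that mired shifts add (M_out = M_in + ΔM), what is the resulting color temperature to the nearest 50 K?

6000 K

M_in = 10⁶/2875 = 347.83 mireds.
M_out = 347.83 + (-181) = 166.83 mireds.
T_out = 10⁶/166.83 = 5994.3 K → 6000 K.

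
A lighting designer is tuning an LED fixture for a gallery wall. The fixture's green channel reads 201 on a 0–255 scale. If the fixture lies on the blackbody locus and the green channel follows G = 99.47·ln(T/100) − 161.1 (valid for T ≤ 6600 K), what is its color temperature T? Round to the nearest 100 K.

ln t = (201 + 161.1) / 99.47 = 3.6403.
t = e^3.6403 = 38.103.
T = 100·t = 3810 K → 3800 K to the nearest 100 K.

3800 K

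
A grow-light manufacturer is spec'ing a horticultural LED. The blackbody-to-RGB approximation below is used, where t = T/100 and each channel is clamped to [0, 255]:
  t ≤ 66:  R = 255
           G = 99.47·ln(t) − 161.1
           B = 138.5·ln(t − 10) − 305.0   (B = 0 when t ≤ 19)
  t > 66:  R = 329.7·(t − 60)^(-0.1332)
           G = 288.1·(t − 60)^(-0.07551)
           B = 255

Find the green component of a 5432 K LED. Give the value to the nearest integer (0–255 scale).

236

t = 5432/100 = 54.32; the t ≤ 66 branch applies.
G = 99.47·ln 54.32 − 161.1 = 99.47·3.9949 − 161.1 = 236.272.
Rounded: 236.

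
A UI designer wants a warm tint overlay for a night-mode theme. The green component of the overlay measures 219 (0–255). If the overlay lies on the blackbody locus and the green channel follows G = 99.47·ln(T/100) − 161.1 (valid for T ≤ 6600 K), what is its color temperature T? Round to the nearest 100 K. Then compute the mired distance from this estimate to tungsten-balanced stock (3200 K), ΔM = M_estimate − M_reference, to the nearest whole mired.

-95 mireds

ln t = (219 + 161.1) / 99.47 = 3.8213.
t = e^3.8213 = 45.661.
T = 100·t = 4566 K → 4600 K to the nearest 100 K.
M_estimate = 10⁶/4600 = 217.39; M_reference = 10⁶/3200 = 312.50.
ΔM = 217.39 − 312.50 = -95.11 → -95 mireds.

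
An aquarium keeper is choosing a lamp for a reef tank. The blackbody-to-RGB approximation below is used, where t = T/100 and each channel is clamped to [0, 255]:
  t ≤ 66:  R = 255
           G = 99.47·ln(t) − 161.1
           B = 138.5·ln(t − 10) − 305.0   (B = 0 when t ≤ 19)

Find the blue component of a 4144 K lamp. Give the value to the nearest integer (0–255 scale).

173

t = 4144/100 = 41.44; the t ≤ 66 branch applies.
B = 138.5·ln(41.44 − 10) − 305.0 = 138.5·ln 31.44 − 305.0 = 138.5·3.4481 − 305.0 = 172.559.
Rounded: 173.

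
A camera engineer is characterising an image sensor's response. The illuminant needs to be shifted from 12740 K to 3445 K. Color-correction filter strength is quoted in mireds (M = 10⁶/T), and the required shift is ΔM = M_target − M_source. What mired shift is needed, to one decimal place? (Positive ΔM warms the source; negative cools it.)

+211.8 mireds

M_source = 10⁶/12740 = 78.493; M_target = 10⁶/3445 = 290.276.
ΔM = 290.276 − 78.493 = 211.783 → +211.8 mireds, a warming shift.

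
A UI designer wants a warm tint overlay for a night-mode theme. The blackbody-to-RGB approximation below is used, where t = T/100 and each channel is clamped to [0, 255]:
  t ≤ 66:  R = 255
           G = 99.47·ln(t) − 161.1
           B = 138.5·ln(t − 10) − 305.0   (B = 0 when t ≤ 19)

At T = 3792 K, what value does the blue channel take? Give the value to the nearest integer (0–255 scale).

156

t = 3792/100 = 37.92; the t ≤ 66 branch applies.
B = 138.5·ln(37.92 − 10) − 305.0 = 138.5·ln 27.92 − 305.0 = 138.5·3.3293 − 305.0 = 156.114.
Rounded: 156.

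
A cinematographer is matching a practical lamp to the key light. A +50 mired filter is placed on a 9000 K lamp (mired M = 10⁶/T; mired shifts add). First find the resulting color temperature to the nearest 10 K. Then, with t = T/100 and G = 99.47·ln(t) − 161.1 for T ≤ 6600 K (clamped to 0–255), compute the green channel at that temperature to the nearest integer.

250

M_in = 10⁶/9000 = 111.11; M_out = 111.11 + (+50) = 161.11.
T_out = 10⁶/161.11 = 6206.9 K → 6210 K; t = 62.1.
G = 99.47·ln 62.1 − 161.1 = 99.47·4.1287 − 161.1 = 249.586.
Rounded: 250.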